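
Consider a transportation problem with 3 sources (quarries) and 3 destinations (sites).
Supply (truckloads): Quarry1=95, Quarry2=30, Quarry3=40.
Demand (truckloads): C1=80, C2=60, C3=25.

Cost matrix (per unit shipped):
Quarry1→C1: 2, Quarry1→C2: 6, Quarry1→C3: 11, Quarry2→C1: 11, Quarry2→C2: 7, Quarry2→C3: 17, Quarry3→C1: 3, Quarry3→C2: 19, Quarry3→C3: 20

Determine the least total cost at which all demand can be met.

A cheapest plan:
  Quarry1 to C1: 40 × 2 = 80
  Quarry1 to C2: 30 × 6 = 180
  Quarry1 to C3: 25 × 11 = 275
  Quarry2 to C2: 30 × 7 = 210
  Quarry3 to C1: 40 × 3 = 120
Total = 80 + 180 + 275 + 210 + 120 = 865.

865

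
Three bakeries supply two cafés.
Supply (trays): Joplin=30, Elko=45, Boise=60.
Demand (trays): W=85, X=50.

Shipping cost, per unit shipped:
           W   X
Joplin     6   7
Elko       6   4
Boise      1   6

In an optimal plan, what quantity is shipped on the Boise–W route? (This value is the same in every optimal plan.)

60

The minimum-cost plan:
  Joplin→W: 25 trays
  Joplin→X: 5 trays
  Elko→X: 45 trays
  Boise→W: 60 trays
Total cost = 425.
So Boise→W carries 60 trays.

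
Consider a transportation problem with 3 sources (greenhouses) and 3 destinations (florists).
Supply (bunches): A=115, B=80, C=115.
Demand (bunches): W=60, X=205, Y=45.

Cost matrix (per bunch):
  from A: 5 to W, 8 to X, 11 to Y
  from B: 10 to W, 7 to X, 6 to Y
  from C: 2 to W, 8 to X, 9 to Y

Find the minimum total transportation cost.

Optimal allocation:
  A->X: 115 × 8 = 920
  B->X: 35 × 7 = 245
  B->Y: 45 × 6 = 270
  C->W: 60 × 2 = 120
  C->X: 55 × 8 = 440
Total = 920 + 245 + 270 + 120 + 440 = 1995.
(Supply check: A ships 115; B ships 80; C ships 115.)

1995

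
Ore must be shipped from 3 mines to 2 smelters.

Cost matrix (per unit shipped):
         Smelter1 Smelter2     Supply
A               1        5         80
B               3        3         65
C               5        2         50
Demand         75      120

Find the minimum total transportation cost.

395

An optimal shipping plan:
  A to Smelter1: 75 tons
  A to Smelter2: 5 tons
  B to Smelter2: 65 tons
  C to Smelter2: 50 tons
Total cost = 395.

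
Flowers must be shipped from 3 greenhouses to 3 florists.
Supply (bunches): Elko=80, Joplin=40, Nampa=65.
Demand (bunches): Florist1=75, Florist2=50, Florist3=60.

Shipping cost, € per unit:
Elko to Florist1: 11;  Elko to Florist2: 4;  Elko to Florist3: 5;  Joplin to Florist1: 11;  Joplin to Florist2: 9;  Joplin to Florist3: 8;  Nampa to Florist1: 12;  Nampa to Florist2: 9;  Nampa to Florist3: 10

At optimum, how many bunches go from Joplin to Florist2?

Optimal shipments:
  Elko->Florist2: 50 × €4 = €200
  Elko->Florist3: 30 × €5 = €150
  Joplin->Florist1: 10 × €11 = €110
  Joplin->Florist3: 30 × €8 = €240
  Nampa->Florist1: 65 × €12 = €780
Total cost = €1480.
The route Joplin→Florist2 is not used.

0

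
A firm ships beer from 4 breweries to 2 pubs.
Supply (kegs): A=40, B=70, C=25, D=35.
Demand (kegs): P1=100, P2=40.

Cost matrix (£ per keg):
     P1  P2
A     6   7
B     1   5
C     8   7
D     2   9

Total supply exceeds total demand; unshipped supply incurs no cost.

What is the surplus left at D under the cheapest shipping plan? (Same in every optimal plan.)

Minimum-cost shipments:
  A→P2: 35 × £7 = £245
  B→P1: 65 × £1 = £65
  B→P2: 5 × £5 = £25
  D→P1: 35 × £2 = £70
Total cost = £405.
D ships 35 of its 35, leaving 0.

0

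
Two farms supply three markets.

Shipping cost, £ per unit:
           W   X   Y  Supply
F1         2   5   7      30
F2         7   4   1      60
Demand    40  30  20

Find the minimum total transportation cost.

270

One minimum-cost allocation:
  F1→W: 30 × £2 = £60
  F2→W: 10 × £7 = £70
  F2→X: 30 × £4 = £120
  F2→Y: 20 × £1 = £20
Total = 60 + 70 + 120 + 20 = £270.
(Supply check: F1 ships 30; F2 ships 60.)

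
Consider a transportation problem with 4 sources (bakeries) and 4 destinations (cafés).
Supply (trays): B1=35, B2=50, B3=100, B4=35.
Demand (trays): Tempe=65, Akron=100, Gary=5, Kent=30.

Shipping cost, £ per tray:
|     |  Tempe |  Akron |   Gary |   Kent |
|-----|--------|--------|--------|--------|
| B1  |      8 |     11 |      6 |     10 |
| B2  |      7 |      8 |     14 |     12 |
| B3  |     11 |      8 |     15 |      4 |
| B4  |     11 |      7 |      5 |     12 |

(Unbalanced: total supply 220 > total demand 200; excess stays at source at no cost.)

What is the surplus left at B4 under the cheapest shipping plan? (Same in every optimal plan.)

0

An optimal plan:
  B1->Tempe: 15 × £8 = £120
  B2->Tempe: 50 × £7 = £350
  B3->Akron: 70 × £8 = £560
  B3->Kent: 30 × £4 = £120
  B4->Akron: 30 × £7 = £210
  B4->Gary: 5 × £5 = £25
Total cost = £1385.
B4 ships 35 of its 35, leaving 0.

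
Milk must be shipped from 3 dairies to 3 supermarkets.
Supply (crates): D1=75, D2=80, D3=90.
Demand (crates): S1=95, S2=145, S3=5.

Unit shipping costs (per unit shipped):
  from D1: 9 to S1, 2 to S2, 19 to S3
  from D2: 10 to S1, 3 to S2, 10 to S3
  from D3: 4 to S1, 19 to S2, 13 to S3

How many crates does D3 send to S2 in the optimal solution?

0

Optimal shipments:
  D1 to S2: 75 × 2 = 150
  D2 to S1: 5 × 10 = 50
  D2 to S2: 70 × 3 = 210
  D2 to S3: 5 × 10 = 50
  D3 to S1: 90 × 4 = 360
Total cost = 820.
The route D3→S2 is not used.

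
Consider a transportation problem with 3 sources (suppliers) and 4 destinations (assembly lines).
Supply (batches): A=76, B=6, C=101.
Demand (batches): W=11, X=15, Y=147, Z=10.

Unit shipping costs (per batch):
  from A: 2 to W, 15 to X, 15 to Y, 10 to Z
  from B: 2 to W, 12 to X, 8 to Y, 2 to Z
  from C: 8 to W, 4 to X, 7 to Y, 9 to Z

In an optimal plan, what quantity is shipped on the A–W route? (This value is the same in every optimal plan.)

Solving gives:
  A–W: 11 × 2 = 22
  A–Y: 61 × 15 = 915
  A–Z: 4 × 10 = 40
  B–Z: 6 × 2 = 12
  C–X: 15 × 4 = 60
  C–Y: 86 × 7 = 602
Total cost = 1651.
So A→W carries 11 batches.

11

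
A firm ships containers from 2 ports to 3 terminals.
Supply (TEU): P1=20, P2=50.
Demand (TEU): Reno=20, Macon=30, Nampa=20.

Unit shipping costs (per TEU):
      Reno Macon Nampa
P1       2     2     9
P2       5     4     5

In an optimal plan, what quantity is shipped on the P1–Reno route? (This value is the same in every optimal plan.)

Solving gives:
  P1 to Reno: 20 × 2 = 40
  P2 to Macon: 30 × 4 = 120
  P2 to Nampa: 20 × 5 = 100
Total cost = 260.
So P1→Reno carries 20 TEU.

20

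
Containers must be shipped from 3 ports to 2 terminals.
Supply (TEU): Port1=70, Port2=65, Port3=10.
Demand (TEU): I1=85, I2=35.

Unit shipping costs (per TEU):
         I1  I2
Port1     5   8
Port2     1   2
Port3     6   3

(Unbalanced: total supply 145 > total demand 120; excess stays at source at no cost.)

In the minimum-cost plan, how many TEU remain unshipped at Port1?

An optimal plan:
  Port1→I1: 45 TEU
  Port2→I1: 40 TEU
  Port2→I2: 25 TEU
  Port3→I2: 10 TEU
Total cost = 345.
Port1 ships 45 of its 70, leaving 25.

25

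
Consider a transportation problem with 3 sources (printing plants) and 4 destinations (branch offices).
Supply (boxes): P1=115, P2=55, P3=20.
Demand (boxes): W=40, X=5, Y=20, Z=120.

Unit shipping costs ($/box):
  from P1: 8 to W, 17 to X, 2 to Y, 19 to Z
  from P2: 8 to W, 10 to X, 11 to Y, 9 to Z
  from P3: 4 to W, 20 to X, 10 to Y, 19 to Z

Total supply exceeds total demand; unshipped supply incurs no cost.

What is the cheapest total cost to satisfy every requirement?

2095

One minimum-cost allocation:
  P1->W: 20 × $8 = $160
  P1->X: 5 × $17 = $85
  P1->Y: 20 × $2 = $40
  P1->Z: 65 × $19 = $1235
  P2->Z: 55 × $9 = $495
  P3->W: 20 × $4 = $80
Total = 160 + 85 + 40 + 1235 + 495 + 80 = $2095.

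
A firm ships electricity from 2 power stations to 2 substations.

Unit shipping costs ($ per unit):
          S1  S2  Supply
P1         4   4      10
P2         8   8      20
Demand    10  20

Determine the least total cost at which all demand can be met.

200

One minimum-cost allocation:
  P1–S2: 10 × $4 = $40
  P2–S1: 10 × $8 = $80
  P2–S2: 10 × $8 = $80
Total = 40 + 80 + 80 = $200.
(Supply check: P1 ships 10; P2 ships 20.)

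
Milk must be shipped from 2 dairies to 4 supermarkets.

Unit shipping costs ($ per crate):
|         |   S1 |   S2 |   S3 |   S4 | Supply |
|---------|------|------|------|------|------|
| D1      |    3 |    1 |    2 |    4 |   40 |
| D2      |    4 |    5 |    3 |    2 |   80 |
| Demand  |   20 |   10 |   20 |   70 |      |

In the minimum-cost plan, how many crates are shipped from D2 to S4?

70

The minimum-cost plan:
  D1→S1: 20 × $3 = $60
  D1→S2: 10 × $1 = $10
  D1→S3: 10 × $2 = $20
  D2→S3: 10 × $3 = $30
  D2→S4: 70 × $2 = $140
Total cost = $260.
So D2→S4 carries 70 crates.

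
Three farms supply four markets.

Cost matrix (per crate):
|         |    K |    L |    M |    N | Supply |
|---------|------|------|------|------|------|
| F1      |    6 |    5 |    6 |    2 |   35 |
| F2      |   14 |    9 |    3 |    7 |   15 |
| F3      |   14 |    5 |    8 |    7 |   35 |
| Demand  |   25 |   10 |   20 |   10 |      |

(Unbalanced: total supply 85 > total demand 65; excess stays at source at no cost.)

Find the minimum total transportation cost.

An optimal shipping plan:
  F1->K: 25 × 6 = 150
  F1->N: 10 × 2 = 20
  F2->M: 15 × 3 = 45
  F3->L: 10 × 5 = 50
  F3->M: 5 × 8 = 40
Total = 150 + 20 + 45 + 50 + 40 = 305.
(Supply check: F1 ships 35; F2 ships 15; F3 ships 15.)

305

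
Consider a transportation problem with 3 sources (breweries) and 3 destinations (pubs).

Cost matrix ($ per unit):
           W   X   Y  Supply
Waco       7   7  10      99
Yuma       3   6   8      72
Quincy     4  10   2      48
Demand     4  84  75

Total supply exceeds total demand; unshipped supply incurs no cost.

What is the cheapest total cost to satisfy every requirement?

871

One minimum-cost allocation:
  Waco→X: 43 kegs
  Yuma→W: 4 kegs
  Yuma→X: 41 kegs
  Yuma→Y: 27 kegs
  Quincy→Y: 48 kegs
Total cost = $871.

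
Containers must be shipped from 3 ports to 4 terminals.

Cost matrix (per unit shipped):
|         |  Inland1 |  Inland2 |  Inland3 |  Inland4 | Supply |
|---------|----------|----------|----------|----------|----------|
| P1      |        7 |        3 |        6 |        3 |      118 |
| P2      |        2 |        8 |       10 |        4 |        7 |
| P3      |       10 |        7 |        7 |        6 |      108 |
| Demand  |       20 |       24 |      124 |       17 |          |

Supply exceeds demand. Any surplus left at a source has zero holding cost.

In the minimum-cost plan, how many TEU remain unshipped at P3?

An optimal plan:
  P1–Inland1: 13 × 7 = 91
  P1–Inland2: 24 × 3 = 72
  P1–Inland3: 64 × 6 = 384
  P1–Inland4: 17 × 3 = 51
  P2–Inland1: 7 × 2 = 14
  P3–Inland3: 60 × 7 = 420
Total cost = 1032.
P3 ships 60 of its 108, leaving 48.

48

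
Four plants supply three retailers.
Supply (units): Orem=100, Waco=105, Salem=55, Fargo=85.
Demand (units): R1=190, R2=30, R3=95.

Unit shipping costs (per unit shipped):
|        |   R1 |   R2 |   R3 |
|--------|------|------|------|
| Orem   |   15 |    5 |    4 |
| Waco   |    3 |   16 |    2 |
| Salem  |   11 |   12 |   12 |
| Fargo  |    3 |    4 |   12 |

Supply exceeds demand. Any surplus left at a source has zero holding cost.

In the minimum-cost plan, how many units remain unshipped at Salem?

Minimum-cost shipments:
  Orem→R2: 30 × 5 = 150
  Orem→R3: 70 × 4 = 280
  Waco→R1: 80 × 3 = 240
  Waco→R3: 25 × 2 = 50
  Salem→R1: 25 × 11 = 275
  Fargo→R1: 85 × 3 = 255
Total cost = 1250.
Salem ships 25 of its 55, leaving 30.

30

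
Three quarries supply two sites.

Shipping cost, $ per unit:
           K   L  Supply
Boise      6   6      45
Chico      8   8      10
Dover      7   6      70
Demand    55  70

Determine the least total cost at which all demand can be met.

770

An optimal shipping plan:
  Boise->K: 45 × $6 = $270
  Chico->K: 10 × $8 = $80
  Dover->L: 70 × $6 = $420
Total = 270 + 80 + 420 = $770.
(Supply check: Boise ships 45; Chico ships 10; Dover ships 70.)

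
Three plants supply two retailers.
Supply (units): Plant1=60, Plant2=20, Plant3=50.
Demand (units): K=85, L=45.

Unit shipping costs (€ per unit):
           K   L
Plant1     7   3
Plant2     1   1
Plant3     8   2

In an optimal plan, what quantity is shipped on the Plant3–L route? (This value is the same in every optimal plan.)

The minimum-cost plan:
  Plant1 to K: 60 × €7 = €420
  Plant2 to K: 20 × €1 = €20
  Plant3 to K: 5 × €8 = €40
  Plant3 to L: 45 × €2 = €90
Total cost = €570.
So Plant3→L carries 45 units.

45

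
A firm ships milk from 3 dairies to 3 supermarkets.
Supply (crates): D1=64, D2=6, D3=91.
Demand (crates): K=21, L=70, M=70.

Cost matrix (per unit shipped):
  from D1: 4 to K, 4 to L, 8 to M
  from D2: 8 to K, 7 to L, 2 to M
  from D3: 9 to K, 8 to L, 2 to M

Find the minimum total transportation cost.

Optimal allocation:
  D1 to K: 21 crates
  D1 to L: 43 crates
  D2 to L: 6 crates
  D3 to L: 21 crates
  D3 to M: 70 crates
Total cost = 606.

606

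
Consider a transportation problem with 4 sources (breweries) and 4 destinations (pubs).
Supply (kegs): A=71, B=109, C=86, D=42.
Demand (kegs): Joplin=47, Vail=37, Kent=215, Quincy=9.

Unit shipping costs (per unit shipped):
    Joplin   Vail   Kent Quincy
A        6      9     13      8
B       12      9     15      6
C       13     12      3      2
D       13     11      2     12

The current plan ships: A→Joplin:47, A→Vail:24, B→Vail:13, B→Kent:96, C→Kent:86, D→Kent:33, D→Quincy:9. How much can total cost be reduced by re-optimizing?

Current plan cost = 47·6 + 24·9 + 13·9 + 96·15 + 86·3 + 33·2 + 9·12 = 2487.
Optimal plan:
  A->Joplin: 47 × 6 = 282
  A->Kent: 24 × 13 = 312
  B->Vail: 37 × 9 = 333
  B->Kent: 63 × 15 = 945
  B->Quincy: 9 × 6 = 54
  C->Kent: 86 × 3 = 258
  D->Kent: 42 × 2 = 84
Optimal cost = 2268.
Saving = 2487 − 2268 = 219.

219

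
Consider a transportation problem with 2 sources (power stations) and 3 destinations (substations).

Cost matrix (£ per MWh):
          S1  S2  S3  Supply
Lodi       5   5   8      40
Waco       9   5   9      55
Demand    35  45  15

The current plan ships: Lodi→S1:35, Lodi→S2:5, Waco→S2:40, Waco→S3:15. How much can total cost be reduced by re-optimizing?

5

Current plan cost = 35·5 + 5·5 + 40·5 + 15·9 = £535.
Optimal plan:
  Lodi to S1: 35 × £5 = £175
  Lodi to S3: 5 × £8 = £40
  Waco to S2: 45 × £5 = £225
  Waco to S3: 10 × £9 = £90
Optimal cost = £530.
Saving = 535 − 530 = £5.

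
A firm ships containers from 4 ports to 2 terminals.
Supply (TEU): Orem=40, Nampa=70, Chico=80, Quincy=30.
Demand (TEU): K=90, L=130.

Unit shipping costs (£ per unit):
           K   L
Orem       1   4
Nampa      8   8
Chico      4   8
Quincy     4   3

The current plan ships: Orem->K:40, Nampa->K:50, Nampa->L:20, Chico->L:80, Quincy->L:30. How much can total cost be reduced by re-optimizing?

Current plan cost = 40·1 + 50·8 + 20·8 + 80·8 + 30·3 = £1330.
Optimal plan:
  Orem to K: 10 × £1 = £10
  Orem to L: 30 × £4 = £120
  Nampa to L: 70 × £8 = £560
  Chico to K: 80 × £4 = £320
  Quincy to L: 30 × £3 = £90
Optimal cost = £1100.
Saving = 1330 − 1100 = £230.

230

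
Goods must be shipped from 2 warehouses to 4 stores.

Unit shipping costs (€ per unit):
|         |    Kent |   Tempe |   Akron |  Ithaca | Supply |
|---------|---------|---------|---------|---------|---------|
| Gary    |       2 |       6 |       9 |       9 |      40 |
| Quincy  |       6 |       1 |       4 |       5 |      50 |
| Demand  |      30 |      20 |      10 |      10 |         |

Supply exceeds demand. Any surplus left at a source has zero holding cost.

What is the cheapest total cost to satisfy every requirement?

One minimum-cost allocation:
  Gary→Kent: 30 units
  Quincy→Tempe: 20 units
  Quincy→Akron: 10 units
  Quincy→Ithaca: 10 units
Total cost = €170.
(Supply check: Gary ships 30; Quincy ships 40.)

170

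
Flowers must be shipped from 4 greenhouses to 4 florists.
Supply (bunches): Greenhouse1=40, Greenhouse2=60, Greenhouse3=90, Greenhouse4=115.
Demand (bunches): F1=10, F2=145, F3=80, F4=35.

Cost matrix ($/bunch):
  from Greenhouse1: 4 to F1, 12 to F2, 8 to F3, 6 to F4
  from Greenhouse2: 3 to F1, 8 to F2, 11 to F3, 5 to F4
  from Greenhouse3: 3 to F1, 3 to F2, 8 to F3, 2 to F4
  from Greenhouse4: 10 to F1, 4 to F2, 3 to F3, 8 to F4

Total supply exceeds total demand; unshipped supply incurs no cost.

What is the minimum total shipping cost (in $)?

1020

One minimum-cost allocation:
  Greenhouse1->F1: 5 bunches
  Greenhouse2->F1: 5 bunches
  Greenhouse2->F2: 20 bunches
  Greenhouse2->F4: 35 bunches
  Greenhouse3->F2: 90 bunches
  Greenhouse4->F2: 35 bunches
  Greenhouse4->F3: 80 bunches
Total cost = $1020.
(Supply check: Greenhouse1 ships 5; Greenhouse2 ships 60; Greenhouse3 ships 90; Greenhouse4 ships 115.)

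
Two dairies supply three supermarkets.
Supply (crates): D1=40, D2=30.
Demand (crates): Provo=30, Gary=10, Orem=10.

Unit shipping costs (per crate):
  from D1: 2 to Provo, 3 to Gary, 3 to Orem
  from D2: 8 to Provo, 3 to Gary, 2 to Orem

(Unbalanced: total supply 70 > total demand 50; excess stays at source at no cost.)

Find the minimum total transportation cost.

110

A cheapest plan:
  D1->Provo: 30 × 2 = 60
  D1->Gary: 10 × 3 = 30
  D2->Orem: 10 × 2 = 20
Total = 60 + 30 + 20 = 110.
(Supply check: D1 ships 40; D2 ships 10.)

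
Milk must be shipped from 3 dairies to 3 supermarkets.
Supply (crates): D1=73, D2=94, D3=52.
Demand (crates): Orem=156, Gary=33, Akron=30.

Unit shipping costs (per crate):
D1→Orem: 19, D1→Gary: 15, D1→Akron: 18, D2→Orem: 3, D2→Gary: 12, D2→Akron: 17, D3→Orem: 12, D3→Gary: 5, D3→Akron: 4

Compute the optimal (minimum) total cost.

An optimal shipping plan:
  D1->Orem: 62 × 19 = 1178
  D1->Gary: 11 × 15 = 165
  D2->Orem: 94 × 3 = 282
  D3->Gary: 22 × 5 = 110
  D3->Akron: 30 × 4 = 120
Total = 1178 + 165 + 282 + 110 + 120 = 1855.

1855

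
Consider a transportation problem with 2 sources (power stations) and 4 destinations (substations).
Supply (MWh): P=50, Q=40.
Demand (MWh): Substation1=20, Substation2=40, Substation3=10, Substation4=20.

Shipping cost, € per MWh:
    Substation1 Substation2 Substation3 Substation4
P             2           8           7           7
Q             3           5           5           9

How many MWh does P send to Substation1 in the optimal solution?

Solving gives:
  P–Substation1: 20 MWh
  P–Substation3: 10 MWh
  P–Substation4: 20 MWh
  Q–Substation2: 40 MWh
Total cost = €450.
So P→Substation1 carries 20 MWh.

20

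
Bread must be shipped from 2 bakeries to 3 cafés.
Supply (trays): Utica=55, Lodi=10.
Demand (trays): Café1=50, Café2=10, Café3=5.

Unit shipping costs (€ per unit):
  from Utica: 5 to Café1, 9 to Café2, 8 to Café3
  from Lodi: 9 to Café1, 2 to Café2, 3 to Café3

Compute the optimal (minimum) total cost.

One minimum-cost allocation:
  Utica→Café1: 50 trays
  Utica→Café3: 5 trays
  Lodi→Café2: 10 trays
Total cost = €310.

310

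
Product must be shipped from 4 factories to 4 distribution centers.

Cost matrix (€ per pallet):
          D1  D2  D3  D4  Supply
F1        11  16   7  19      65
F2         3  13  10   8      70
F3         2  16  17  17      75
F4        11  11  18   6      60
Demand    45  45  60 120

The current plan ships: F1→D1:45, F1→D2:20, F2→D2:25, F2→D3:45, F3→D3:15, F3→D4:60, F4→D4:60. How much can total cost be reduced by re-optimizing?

1185

Current plan cost = 45·11 + 20·16 + 25·13 + 45·10 + 15·17 + 60·17 + 60·6 = €3225.
Optimal plan:
  F1 to D2: 5 × €16 = €80
  F1 to D3: 60 × €7 = €420
  F2 to D4: 70 × €8 = €560
  F3 to D1: 45 × €2 = €90
  F3 to D2: 30 × €16 = €480
  F4 to D2: 10 × €11 = €110
  F4 to D4: 50 × €6 = €300
Optimal cost = €2040.
Saving = 3225 − 2040 = €1185.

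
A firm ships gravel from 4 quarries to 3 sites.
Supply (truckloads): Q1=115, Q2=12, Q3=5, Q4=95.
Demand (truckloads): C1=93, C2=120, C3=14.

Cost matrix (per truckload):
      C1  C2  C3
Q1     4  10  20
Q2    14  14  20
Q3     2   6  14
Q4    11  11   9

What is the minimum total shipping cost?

A cheapest plan:
  Q1→C1: 93 × 4 = 372
  Q1→C2: 22 × 10 = 220
  Q2→C2: 12 × 14 = 168
  Q3→C2: 5 × 6 = 30
  Q4→C2: 81 × 11 = 891
  Q4→C3: 14 × 9 = 126
Total = 372 + 220 + 168 + 30 + 891 + 126 = 1807.
(Supply check: Q1 ships 115; Q2 ships 12; Q3 ships 5; Q4 ships 95.)

1807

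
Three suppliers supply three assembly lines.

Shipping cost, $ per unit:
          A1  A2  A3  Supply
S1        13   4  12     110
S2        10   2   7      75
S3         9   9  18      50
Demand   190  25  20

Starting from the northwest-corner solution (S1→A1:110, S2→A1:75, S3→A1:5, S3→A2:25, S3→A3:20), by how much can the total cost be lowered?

465

Current plan cost = 110·13 + 75·10 + 5·9 + 25·9 + 20·18 = $2810.
Optimal plan:
  S1–A1: 85 × $13 = $1105
  S1–A2: 25 × $4 = $100
  S2–A1: 55 × $10 = $550
  S2–A3: 20 × $7 = $140
  S3–A1: 50 × $9 = $450
Optimal cost = $2345.
Saving = 2810 − 2345 = $465.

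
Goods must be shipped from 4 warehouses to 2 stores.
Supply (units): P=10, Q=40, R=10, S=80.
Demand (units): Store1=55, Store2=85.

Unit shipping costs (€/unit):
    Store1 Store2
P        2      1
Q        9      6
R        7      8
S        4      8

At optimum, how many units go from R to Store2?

The minimum-cost plan:
  P→Store2: 10 units
  Q→Store2: 40 units
  R→Store2: 10 units
  S→Store1: 55 units
  S→Store2: 25 units
Total cost = €750.
So R→Store2 carries 10 units.

10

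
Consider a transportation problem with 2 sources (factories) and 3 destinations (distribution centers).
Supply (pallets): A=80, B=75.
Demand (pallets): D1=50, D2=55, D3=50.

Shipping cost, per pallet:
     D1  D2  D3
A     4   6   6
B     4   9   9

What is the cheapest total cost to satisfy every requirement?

905

One minimum-cost allocation:
  A to D2: 55 × 6 = 330
  A to D3: 25 × 6 = 150
  B to D1: 50 × 4 = 200
  B to D3: 25 × 9 = 225
Total = 330 + 150 + 200 + 225 = 905.
(Supply check: A ships 80; B ships 75.)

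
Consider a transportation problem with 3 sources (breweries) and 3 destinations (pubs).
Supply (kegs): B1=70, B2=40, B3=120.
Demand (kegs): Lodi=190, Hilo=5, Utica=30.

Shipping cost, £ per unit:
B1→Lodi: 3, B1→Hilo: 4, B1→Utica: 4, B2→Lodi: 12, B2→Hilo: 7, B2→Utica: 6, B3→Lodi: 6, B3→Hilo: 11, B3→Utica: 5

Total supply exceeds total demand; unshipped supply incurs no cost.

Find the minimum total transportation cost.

1145

One minimum-cost allocation:
  B1–Lodi: 70 kegs
  B2–Hilo: 5 kegs
  B2–Utica: 30 kegs
  B3–Lodi: 120 kegs
Total cost = £1145.
(Supply check: B1 ships 70; B2 ships 35; B3 ships 120.)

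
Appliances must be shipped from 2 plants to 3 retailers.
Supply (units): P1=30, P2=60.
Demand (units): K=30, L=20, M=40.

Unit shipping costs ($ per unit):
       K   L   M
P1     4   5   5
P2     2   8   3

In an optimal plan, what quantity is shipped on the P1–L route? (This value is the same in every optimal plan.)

20

Solving gives:
  P1→L: 20 units
  P1→M: 10 units
  P2→K: 30 units
  P2→M: 30 units
Total cost = $300.
So P1→L carries 20 units.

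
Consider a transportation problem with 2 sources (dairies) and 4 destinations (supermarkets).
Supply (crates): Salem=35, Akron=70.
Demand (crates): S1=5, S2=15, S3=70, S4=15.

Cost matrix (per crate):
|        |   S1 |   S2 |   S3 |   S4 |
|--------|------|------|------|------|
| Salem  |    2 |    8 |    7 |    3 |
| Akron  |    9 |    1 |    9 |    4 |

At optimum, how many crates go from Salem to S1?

Optimal shipments:
  Salem to S1: 5 × 2 = 10
  Salem to S3: 30 × 7 = 210
  Akron to S2: 15 × 1 = 15
  Akron to S3: 40 × 9 = 360
  Akron to S4: 15 × 4 = 60
Total cost = 655.
So Salem→S1 carries 5 crates.

5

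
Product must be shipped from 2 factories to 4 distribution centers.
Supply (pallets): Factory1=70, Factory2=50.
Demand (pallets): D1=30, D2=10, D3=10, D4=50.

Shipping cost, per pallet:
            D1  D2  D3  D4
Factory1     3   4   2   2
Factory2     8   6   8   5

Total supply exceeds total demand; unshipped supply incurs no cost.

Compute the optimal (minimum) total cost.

Optimal allocation:
  Factory1–D1: 30 × 3 = 90
  Factory1–D3: 10 × 2 = 20
  Factory1–D4: 30 × 2 = 60
  Factory2–D2: 10 × 6 = 60
  Factory2–D4: 20 × 5 = 100
Total = 90 + 20 + 60 + 60 + 100 = 330.

330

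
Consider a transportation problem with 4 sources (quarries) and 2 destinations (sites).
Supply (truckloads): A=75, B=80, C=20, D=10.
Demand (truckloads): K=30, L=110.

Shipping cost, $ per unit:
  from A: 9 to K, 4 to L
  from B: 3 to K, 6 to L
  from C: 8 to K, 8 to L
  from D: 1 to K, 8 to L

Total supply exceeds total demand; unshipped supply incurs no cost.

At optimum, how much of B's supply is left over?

An optimal plan:
  A→L: 75 × $4 = $300
  B→K: 20 × $3 = $60
  B→L: 35 × $6 = $210
  D→K: 10 × $1 = $10
Total cost = $580.
B ships 55 of its 80, leaving 25.

25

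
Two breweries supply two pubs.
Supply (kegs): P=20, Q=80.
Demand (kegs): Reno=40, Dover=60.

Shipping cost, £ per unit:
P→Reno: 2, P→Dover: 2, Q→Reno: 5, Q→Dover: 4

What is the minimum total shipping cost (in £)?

A cheapest plan:
  P→Reno: 20 × £2 = £40
  Q→Reno: 20 × £5 = £100
  Q→Dover: 60 × £4 = £240
Total = 40 + 100 + 240 = £380.

380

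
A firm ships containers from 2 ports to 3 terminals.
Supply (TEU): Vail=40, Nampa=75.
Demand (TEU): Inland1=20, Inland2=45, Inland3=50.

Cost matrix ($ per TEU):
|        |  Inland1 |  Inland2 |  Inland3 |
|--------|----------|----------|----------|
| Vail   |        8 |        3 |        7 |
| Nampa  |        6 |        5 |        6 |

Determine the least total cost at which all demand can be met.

Optimal allocation:
  Vail→Inland2: 40 TEU
  Nampa→Inland1: 20 TEU
  Nampa→Inland2: 5 TEU
  Nampa→Inland3: 50 TEU
Total cost = $565.
(Supply check: Vail ships 40; Nampa ships 75.)

565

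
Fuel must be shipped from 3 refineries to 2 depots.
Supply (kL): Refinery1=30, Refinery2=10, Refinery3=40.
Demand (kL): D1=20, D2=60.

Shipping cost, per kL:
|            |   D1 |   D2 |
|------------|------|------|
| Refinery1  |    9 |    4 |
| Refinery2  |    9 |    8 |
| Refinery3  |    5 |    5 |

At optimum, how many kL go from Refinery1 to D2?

Optimal shipments:
  Refinery1->D2: 30 kL
  Refinery2->D2: 10 kL
  Refinery3->D1: 20 kL
  Refinery3->D2: 20 kL
Total cost = 400.
So Refinery1→D2 carries 30 kL.

30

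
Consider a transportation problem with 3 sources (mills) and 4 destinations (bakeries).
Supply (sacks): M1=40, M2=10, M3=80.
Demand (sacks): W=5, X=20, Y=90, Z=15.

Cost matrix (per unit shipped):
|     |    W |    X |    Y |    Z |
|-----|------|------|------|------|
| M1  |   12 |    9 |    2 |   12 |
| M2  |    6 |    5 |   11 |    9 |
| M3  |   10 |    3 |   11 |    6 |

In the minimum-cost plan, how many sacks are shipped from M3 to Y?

45

Solving gives:
  M1→Y: 40 × 2 = 80
  M2→W: 5 × 6 = 30
  M2→Y: 5 × 11 = 55
  M3→X: 20 × 3 = 60
  M3→Y: 45 × 11 = 495
  M3→Z: 15 × 6 = 90
Total cost = 810.
So M3→Y carries 45 sacks.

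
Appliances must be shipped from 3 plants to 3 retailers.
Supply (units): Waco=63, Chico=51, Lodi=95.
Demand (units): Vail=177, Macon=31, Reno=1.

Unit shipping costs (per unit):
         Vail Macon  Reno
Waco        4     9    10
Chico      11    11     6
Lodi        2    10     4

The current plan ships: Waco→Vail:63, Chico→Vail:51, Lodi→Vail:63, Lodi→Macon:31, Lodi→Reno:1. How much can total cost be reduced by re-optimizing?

255

Current plan cost = 63·4 + 51·11 + 63·2 + 31·10 + 1·4 = 1253.
Optimal plan:
  Waco->Vail: 63 × 4 = 252
  Chico->Vail: 19 × 11 = 209
  Chico->Macon: 31 × 11 = 341
  Chico->Reno: 1 × 6 = 6
  Lodi->Vail: 95 × 2 = 190
Optimal cost = 998.
Saving = 1253 − 998 = 255.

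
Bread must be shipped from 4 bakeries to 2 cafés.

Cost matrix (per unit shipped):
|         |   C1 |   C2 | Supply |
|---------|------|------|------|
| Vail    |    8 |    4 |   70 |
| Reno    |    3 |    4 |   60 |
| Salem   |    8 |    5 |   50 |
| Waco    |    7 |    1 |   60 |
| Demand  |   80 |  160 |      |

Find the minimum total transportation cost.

A cheapest plan:
  Vail->C2: 70 trays
  Reno->C1: 60 trays
  Salem->C1: 20 trays
  Salem->C2: 30 trays
  Waco->C2: 60 trays
Total cost = 830.

830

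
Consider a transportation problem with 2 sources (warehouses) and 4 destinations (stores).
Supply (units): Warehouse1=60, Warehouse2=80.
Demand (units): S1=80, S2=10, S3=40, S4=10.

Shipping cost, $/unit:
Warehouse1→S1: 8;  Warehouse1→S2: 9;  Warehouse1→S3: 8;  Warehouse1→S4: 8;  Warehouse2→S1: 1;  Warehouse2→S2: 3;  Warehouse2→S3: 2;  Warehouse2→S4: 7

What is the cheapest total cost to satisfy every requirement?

Optimal allocation:
  Warehouse1->S2: 10 × $9 = $90
  Warehouse1->S3: 40 × $8 = $320
  Warehouse1->S4: 10 × $8 = $80
  Warehouse2->S1: 80 × $1 = $80
Total = 90 + 320 + 80 + 80 = $570.

570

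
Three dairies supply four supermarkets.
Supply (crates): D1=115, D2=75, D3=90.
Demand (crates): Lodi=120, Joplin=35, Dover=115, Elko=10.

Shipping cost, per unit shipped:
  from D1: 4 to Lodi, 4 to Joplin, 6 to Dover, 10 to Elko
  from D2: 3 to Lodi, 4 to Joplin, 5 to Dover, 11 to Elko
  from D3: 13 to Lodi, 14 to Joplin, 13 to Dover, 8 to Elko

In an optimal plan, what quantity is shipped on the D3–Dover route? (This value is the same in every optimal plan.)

80

Solving gives:
  D1–Lodi: 45 × 4 = 180
  D1–Joplin: 35 × 4 = 140
  D1–Dover: 35 × 6 = 210
  D2–Lodi: 75 × 3 = 225
  D3–Dover: 80 × 13 = 1040
  D3–Elko: 10 × 8 = 80
Total cost = 1875.
So D3→Dover carries 80 crates.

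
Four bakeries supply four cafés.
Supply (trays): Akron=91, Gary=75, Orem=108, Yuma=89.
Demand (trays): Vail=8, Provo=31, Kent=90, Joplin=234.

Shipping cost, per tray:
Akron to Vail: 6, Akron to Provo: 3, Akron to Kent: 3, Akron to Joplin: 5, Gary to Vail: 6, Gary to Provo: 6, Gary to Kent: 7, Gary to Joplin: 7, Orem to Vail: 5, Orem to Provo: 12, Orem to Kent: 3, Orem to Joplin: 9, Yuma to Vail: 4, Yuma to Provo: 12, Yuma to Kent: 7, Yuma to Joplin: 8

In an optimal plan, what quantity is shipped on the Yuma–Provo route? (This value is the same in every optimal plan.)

0

Optimal shipments:
  Akron->Provo: 31 trays
  Akron->Joplin: 60 trays
  Gary->Joplin: 75 trays
  Orem->Vail: 8 trays
  Orem->Kent: 90 trays
  Orem->Joplin: 10 trays
  Yuma->Joplin: 89 trays
Total cost = 2030.
The route Yuma→Provo is not used.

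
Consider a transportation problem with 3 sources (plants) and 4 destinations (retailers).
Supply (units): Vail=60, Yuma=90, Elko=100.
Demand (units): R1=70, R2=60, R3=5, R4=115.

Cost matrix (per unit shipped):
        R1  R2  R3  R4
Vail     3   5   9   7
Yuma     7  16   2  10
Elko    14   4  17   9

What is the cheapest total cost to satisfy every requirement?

One minimum-cost allocation:
  Vail->R1: 60 units
  Yuma->R1: 10 units
  Yuma->R3: 5 units
  Yuma->R4: 75 units
  Elko->R2: 60 units
  Elko->R4: 40 units
Total cost = 1610.
(Supply check: Vail ships 60; Yuma ships 90; Elko ships 100.)

1610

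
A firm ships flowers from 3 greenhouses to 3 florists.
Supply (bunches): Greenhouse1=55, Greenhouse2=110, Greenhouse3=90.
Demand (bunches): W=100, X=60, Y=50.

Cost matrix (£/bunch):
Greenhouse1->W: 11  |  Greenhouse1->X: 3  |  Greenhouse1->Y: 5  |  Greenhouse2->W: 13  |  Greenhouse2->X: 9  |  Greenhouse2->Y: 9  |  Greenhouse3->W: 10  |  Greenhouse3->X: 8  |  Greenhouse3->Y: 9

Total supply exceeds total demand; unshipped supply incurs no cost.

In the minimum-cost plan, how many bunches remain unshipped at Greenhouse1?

0

Minimum-cost shipments:
  Greenhouse1 to X: 55 × £3 = £165
  Greenhouse2 to W: 10 × £13 = £130
  Greenhouse2 to X: 5 × £9 = £45
  Greenhouse2 to Y: 50 × £9 = £450
  Greenhouse3 to W: 90 × £10 = £900
Total cost = £1690.
Greenhouse1 ships 55 of its 55, leaving 0.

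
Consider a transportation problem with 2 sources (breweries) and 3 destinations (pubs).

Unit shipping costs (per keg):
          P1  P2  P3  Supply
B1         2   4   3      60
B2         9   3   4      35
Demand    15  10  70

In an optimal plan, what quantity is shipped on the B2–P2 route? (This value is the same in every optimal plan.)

Solving gives:
  B1->P1: 15 × 2 = 30
  B1->P3: 45 × 3 = 135
  B2->P2: 10 × 3 = 30
  B2->P3: 25 × 4 = 100
Total cost = 295.
So B2→P2 carries 10 kegs.

10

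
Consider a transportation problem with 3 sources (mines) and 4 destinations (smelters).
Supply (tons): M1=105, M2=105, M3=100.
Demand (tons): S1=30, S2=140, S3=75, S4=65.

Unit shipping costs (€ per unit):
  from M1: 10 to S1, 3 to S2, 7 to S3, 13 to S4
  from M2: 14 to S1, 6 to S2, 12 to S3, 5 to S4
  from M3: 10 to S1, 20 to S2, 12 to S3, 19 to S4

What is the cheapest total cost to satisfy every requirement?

2040

Optimal allocation:
  M1 to S2: 100 × €3 = €300
  M1 to S3: 5 × €7 = €35
  M2 to S2: 40 × €6 = €240
  M2 to S4: 65 × €5 = €325
  M3 to S1: 30 × €10 = €300
  M3 to S3: 70 × €12 = €840
Total = 300 + 35 + 240 + 325 + 300 + 840 = €2040.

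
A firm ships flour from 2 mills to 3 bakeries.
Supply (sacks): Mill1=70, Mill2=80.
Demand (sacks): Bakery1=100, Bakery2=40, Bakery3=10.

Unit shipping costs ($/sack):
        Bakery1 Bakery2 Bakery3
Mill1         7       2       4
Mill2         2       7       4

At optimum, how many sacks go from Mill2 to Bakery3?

0

The minimum-cost plan:
  Mill1->Bakery1: 20 × $7 = $140
  Mill1->Bakery2: 40 × $2 = $80
  Mill1->Bakery3: 10 × $4 = $40
  Mill2->Bakery1: 80 × $2 = $160
Total cost = $420.
The route Mill2→Bakery3 is not used.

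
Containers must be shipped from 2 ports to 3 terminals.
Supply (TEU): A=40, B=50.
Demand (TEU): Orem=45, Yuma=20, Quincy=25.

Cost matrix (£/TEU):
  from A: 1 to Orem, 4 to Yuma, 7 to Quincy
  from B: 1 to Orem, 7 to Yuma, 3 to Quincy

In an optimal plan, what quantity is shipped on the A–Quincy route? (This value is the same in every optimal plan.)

Solving gives:
  A→Orem: 20 × £1 = £20
  A→Yuma: 20 × £4 = £80
  B→Orem: 25 × £1 = £25
  B→Quincy: 25 × £3 = £75
Total cost = £200.
The route A→Quincy is not used.

0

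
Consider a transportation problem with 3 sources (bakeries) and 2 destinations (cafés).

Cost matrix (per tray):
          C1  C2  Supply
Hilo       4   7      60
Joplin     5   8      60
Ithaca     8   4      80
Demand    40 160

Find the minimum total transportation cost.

1100

A cheapest plan:
  Hilo–C1: 40 × 4 = 160
  Hilo–C2: 20 × 7 = 140
  Joplin–C2: 60 × 8 = 480
  Ithaca–C2: 80 × 4 = 320
Total = 160 + 140 + 480 + 320 = 1100.
(Supply check: Hilo ships 60; Joplin ships 60; Ithaca ships 80.)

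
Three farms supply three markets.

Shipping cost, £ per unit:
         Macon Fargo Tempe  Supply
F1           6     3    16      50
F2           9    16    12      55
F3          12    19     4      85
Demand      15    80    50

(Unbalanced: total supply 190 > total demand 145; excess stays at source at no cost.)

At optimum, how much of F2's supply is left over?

10

Minimum-cost shipments:
  F1->Fargo: 50 × £3 = £150
  F2->Macon: 15 × £9 = £135
  F2->Fargo: 30 × £16 = £480
  F3->Tempe: 50 × £4 = £200
Total cost = £965.
F2 ships 45 of its 55, leaving 10.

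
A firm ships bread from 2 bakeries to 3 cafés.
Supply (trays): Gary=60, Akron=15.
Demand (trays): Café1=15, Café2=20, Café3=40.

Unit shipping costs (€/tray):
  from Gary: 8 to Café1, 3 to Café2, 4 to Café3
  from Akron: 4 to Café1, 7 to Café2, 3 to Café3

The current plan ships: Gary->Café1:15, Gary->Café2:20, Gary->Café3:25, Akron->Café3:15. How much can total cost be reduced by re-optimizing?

45

Current plan cost = 15·8 + 20·3 + 25·4 + 15·3 = €325.
Optimal plan:
  Gary->Café2: 20 trays
  Gary->Café3: 40 trays
  Akron->Café1: 15 trays
Optimal cost = €280.
Saving = 325 − 280 = €45.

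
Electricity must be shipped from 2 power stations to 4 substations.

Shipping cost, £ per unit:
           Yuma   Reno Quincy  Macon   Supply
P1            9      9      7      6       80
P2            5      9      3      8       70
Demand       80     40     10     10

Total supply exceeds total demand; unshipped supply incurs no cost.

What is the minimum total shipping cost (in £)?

An optimal shipping plan:
  P1->Yuma: 10 MWh
  P1->Reno: 40 MWh
  P1->Quincy: 10 MWh
  P1->Macon: 10 MWh
  P2->Yuma: 70 MWh
Total cost = £930.

930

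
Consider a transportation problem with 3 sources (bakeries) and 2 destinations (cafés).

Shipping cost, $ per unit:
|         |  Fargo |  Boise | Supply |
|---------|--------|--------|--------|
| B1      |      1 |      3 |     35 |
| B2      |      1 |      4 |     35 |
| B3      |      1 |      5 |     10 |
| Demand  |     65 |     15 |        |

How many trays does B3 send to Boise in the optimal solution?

Solving gives:
  B1 to Fargo: 20 × $1 = $20
  B1 to Boise: 15 × $3 = $45
  B2 to Fargo: 35 × $1 = $35
  B3 to Fargo: 10 × $1 = $10
Total cost = $110.
The route B3→Boise is not used.

0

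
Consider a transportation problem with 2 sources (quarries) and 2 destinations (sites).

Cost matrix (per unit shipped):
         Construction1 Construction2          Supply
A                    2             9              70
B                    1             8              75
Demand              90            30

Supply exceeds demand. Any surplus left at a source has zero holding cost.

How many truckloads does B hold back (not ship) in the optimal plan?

0

An optimal plan:
  A–Construction1: 15 × 2 = 30
  A–Construction2: 30 × 9 = 270
  B–Construction1: 75 × 1 = 75
Total cost = 375.
B ships 75 of its 75, leaving 0.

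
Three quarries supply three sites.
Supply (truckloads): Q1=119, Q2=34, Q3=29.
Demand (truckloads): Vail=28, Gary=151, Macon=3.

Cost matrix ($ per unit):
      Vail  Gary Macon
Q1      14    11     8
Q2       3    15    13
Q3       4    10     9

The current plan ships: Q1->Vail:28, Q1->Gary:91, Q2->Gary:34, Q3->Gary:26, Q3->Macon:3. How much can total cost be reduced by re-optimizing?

426

Current plan cost = 28·14 + 91·11 + 34·15 + 26·10 + 3·9 = $2190.
Optimal plan:
  Q1->Gary: 116 × $11 = $1276
  Q1->Macon: 3 × $8 = $24
  Q2->Vail: 28 × $3 = $84
  Q2->Gary: 6 × $15 = $90
  Q3->Gary: 29 × $10 = $290
Optimal cost = $1764.
Saving = 2190 − 1764 = $426.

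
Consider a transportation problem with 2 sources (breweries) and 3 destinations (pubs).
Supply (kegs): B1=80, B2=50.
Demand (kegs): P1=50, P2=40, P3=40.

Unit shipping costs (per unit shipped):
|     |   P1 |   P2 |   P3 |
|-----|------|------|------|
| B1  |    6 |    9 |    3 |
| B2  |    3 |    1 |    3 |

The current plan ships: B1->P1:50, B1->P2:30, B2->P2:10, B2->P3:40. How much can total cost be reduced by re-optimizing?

Current plan cost = 50·6 + 30·9 + 10·1 + 40·3 = 700.
Optimal plan:
  B1 to P1: 40 kegs
  B1 to P3: 40 kegs
  B2 to P1: 10 kegs
  B2 to P2: 40 kegs
Optimal cost = 430.
Saving = 700 − 430 = 270.

270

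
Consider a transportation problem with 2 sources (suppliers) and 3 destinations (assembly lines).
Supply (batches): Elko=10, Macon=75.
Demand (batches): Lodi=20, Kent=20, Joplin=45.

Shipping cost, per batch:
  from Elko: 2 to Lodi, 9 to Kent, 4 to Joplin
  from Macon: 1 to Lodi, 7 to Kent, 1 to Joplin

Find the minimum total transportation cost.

Optimal allocation:
  Elko→Lodi: 10 × 2 = 20
  Macon→Lodi: 10 × 1 = 10
  Macon→Kent: 20 × 7 = 140
  Macon→Joplin: 45 × 1 = 45
Total = 20 + 10 + 140 + 45 = 215.

215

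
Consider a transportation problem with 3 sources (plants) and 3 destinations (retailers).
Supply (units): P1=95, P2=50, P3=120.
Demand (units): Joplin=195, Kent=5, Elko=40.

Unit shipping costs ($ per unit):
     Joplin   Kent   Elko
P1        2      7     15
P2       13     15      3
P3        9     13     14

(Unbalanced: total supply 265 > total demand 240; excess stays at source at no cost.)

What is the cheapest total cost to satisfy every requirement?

A cheapest plan:
  P1–Joplin: 95 × $2 = $190
  P2–Elko: 40 × $3 = $120
  P3–Joplin: 100 × $9 = $900
  P3–Kent: 5 × $13 = $65
Total = 190 + 120 + 900 + 65 = $1275.

1275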